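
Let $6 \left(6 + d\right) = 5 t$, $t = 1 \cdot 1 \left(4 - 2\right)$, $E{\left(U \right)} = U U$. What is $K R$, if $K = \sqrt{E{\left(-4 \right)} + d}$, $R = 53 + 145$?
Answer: $66 \sqrt{105} \approx 676.3$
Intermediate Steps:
$E{\left(U \right)} = U^{2}$
$t = 2$ ($t = 1 \cdot 2 = 2$)
$d = - \frac{13}{3}$ ($d = -6 + \frac{5 \cdot 2}{6} = -6 + \frac{1}{6} \cdot 10 = -6 + \frac{5}{3} = - \frac{13}{3} \approx -4.3333$)
$R = 198$
$K = \frac{\sqrt{105}}{3}$ ($K = \sqrt{\left(-4\right)^{2} - \frac{13}{3}} = \sqrt{16 - \frac{13}{3}} = \sqrt{\frac{35}{3}} = \frac{\sqrt{105}}{3} \approx 3.4156$)
$K R = \frac{\sqrt{105}}{3} \cdot 198 = 66 \sqrt{105}$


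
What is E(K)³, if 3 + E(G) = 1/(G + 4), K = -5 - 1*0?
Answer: -64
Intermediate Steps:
K = -5 (K = -5 + 0 = -5)
E(G) = -3 + 1/(4 + G) (E(G) = -3 + 1/(G + 4) = -3 + 1/(4 + G))
E(K)³ = ((-11 - 3*(-5))/(4 - 5))³ = ((-11 + 15)/(-1))³ = (-1*4)³ = (-4)³ = -64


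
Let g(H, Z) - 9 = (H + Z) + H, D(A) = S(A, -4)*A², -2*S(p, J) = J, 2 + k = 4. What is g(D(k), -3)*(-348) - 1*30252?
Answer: -37908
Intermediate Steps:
k = 2 (k = -2 + 4 = 2)
S(p, J) = -J/2
D(A) = 2*A² (D(A) = (-½*(-4))*A² = 2*A²)
g(H, Z) = 9 + Z + 2*H (g(H, Z) = 9 + ((H + Z) + H) = 9 + (Z + 2*H) = 9 + Z + 2*H)
g(D(k), -3)*(-348) - 1*30252 = (9 - 3 + 2*(2*2²))*(-348) - 1*30252 = (9 - 3 + 2*(2*4))*(-348) - 30252 = (9 - 3 + 2*8)*(-348) - 30252 = (9 - 3 + 16)*(-348) - 30252 = 22*(-348) - 30252 = -7656 - 30252 = -37908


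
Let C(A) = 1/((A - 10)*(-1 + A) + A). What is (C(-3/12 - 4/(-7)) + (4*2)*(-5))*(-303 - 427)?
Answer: 157136880/5401 ≈ 29094.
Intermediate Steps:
C(A) = 1/(A + (-1 + A)*(-10 + A)) (C(A) = 1/((-10 + A)*(-1 + A) + A) = 1/((-1 + A)*(-10 + A) + A) = 1/(A + (-1 + A)*(-10 + A)))
(C(-3/12 - 4/(-7)) + (4*2)*(-5))*(-303 - 427) = (1/(10 + (-3/12 - 4/(-7))² - 10*(-3/12 - 4/(-7))) + (4*2)*(-5))*(-303 - 427) = (1/(10 + (-3*1/12 - 4*(-⅐))² - 10*(-3*1/12 - 4*(-⅐))) + 8*(-5))*(-730) = (1/(10 + (-¼ + 4/7)² - 10*(-¼ + 4/7)) - 40)*(-730) = (1/(10 + (9/28)² - 10*9/28) - 40)*(-730) = (1/(10 + 81/784 - 45/14) - 40)*(-730) = (1/(5401/784) - 40)*(-730) = (784/5401 - 40)*(-730) = -215256/5401*(-730) = 157136880/5401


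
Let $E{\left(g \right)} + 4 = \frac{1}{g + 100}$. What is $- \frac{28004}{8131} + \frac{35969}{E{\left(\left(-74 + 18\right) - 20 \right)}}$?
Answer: $- \frac{7021794916}{772445} \approx -9090.3$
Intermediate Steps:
$E{\left(g \right)} = -4 + \frac{1}{100 + g}$ ($E{\left(g \right)} = -4 + \frac{1}{g + 100} = -4 + \frac{1}{100 + g}$)
$- \frac{28004}{8131} + \frac{35969}{E{\left(\left(-74 + 18\right) - 20 \right)}} = - \frac{28004}{8131} + \frac{35969}{\frac{1}{100 + \left(\left(-74 + 18\right) - 20\right)} \left(-399 - 4 \left(\left(-74 + 18\right) - 20\right)\right)} = \left(-28004\right) \frac{1}{8131} + \frac{35969}{\frac{1}{100 - 76} \left(-399 - 4 \left(-56 - 20\right)\right)} = - \frac{28004}{8131} + \frac{35969}{\frac{1}{100 - 76} \left(-399 - -304\right)} = - \frac{28004}{8131} + \frac{35969}{\frac{1}{24} \left(-399 + 304\right)} = - \frac{28004}{8131} + \frac{35969}{\frac{1}{24} \left(-95\right)} = - \frac{28004}{8131} + \frac{35969}{- \frac{95}{24}} = - \frac{28004}{8131} + 35969 \left(- \frac{24}{95}\right) = - \frac{28004}{8131} - \frac{863256}{95} = - \frac{7021794916}{772445}$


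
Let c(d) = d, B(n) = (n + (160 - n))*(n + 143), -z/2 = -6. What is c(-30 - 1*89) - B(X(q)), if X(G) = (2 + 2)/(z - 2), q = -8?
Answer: -23063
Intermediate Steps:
z = 12 (z = -2*(-6) = 12)
X(G) = ⅖ (X(G) = (2 + 2)/(12 - 2) = 4/10 = 4*(⅒) = ⅖)
B(n) = 22880 + 160*n (B(n) = 160*(143 + n) = 22880 + 160*n)
c(-30 - 1*89) - B(X(q)) = (-30 - 1*89) - (22880 + 160*(⅖)) = (-30 - 89) - (22880 + 64) = -119 - 1*22944 = -119 - 22944 = -23063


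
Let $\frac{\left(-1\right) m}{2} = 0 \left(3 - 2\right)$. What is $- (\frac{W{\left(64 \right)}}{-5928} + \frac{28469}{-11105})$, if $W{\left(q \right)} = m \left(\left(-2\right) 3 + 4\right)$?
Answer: $\frac{28469}{11105} \approx 2.5636$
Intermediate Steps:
$m = 0$ ($m = - 2 \cdot 0 \left(3 - 2\right) = - 2 \cdot 0 \cdot 1 = \left(-2\right) 0 = 0$)
$W{\left(q \right)} = 0$ ($W{\left(q \right)} = 0 \left(\left(-2\right) 3 + 4\right) = 0 \left(-6 + 4\right) = 0 \left(-2\right) = 0$)
$- (\frac{W{\left(64 \right)}}{-5928} + \frac{28469}{-11105}) = - (\frac{0}{-5928} + \frac{28469}{-11105}) = - (0 \left(- \frac{1}{5928}\right) + 28469 \left(- \frac{1}{11105}\right)) = - (0 - \frac{28469}{11105}) = \left(-1\right) \left(- \frac{28469}{11105}\right) = \frac{28469}{11105}$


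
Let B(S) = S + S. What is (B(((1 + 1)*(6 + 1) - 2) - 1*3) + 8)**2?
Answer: 676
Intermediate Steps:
B(S) = 2*S
(B(((1 + 1)*(6 + 1) - 2) - 1*3) + 8)**2 = (2*(((1 + 1)*(6 + 1) - 2) - 1*3) + 8)**2 = (2*((2*7 - 2) - 3) + 8)**2 = (2*((14 - 2) - 3) + 8)**2 = (2*(12 - 3) + 8)**2 = (2*9 + 8)**2 = (18 + 8)**2 = 26**2 = 676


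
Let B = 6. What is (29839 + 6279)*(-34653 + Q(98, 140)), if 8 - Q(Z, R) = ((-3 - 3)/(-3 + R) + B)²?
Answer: -23509851303598/18769 ≈ -1.2526e+9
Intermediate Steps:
Q(Z, R) = 8 - (6 - 6/(-3 + R))² (Q(Z, R) = 8 - ((-3 - 3)/(-3 + R) + 6)² = 8 - (-6/(-3 + R) + 6)² = 8 - (6 - 6/(-3 + R))²)
(29839 + 6279)*(-34653 + Q(98, 140)) = (29839 + 6279)*(-34653 + (8 - 36*(-4 + 140)²/(-3 + 140)²)) = 36118*(-34653 + (8 - 36*136²/137²)) = 36118*(-34653 + (8 - 36*18496*1/18769)) = 36118*(-34653 + (8 - 665856/18769)) = 36118*(-34653 - 515704/18769) = 36118*(-650917861/18769) = -23509851303598/18769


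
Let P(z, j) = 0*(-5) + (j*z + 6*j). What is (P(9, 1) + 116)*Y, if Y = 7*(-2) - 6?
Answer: -2620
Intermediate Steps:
P(z, j) = 6*j + j*z (P(z, j) = 0 + (6*j + j*z) = 6*j + j*z)
Y = -20 (Y = -14 - 6 = -20)
(P(9, 1) + 116)*Y = (1*(6 + 9) + 116)*(-20) = (1*15 + 116)*(-20) = (15 + 116)*(-20) = 131*(-20) = -2620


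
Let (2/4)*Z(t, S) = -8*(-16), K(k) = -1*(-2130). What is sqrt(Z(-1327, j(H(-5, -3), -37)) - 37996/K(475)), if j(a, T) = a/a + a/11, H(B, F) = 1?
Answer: sqrt(270128730)/1065 ≈ 15.432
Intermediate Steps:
K(k) = 2130
j(a, T) = 1 + a/11 (j(a, T) = 1 + a*(1/11) = 1 + a/11)
Z(t, S) = 256 (Z(t, S) = 2*(-8*(-16)) = 2*128 = 256)
sqrt(Z(-1327, j(H(-5, -3), -37)) - 37996/K(475)) = sqrt(256 - 37996/2130) = sqrt(256 - 37996*1/2130) = sqrt(256 - 18998/1065) = sqrt(253642/1065) = sqrt(270128730)/1065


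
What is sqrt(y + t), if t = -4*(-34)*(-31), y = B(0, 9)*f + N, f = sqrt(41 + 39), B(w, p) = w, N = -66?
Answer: I*sqrt(4282) ≈ 65.437*I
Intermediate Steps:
f = 4*sqrt(5) (f = sqrt(80) = 4*sqrt(5) ≈ 8.9443)
y = -66 (y = 0*(4*sqrt(5)) - 66 = 0 - 66 = -66)
t = -4216 (t = 136*(-31) = -4216)
sqrt(y + t) = sqrt(-66 - 4216) = sqrt(-4282) = I*sqrt(4282)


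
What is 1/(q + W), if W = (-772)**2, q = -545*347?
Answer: 1/406869 ≈ 2.4578e-6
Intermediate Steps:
q = -189115
W = 595984
1/(q + W) = 1/(-189115 + 595984) = 1/406869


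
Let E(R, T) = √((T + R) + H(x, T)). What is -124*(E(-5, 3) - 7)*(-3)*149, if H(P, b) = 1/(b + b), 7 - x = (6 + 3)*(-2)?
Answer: -387996 + 9238*I*√66 ≈ -3.88e+5 + 75050.0*I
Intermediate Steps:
x = 25 (x = 7 - (6 + 3)*(-2) = 7 - 9*(-2) = 7 - 1*(-18) = 7 + 18 = 25)
H(P, b) = 1/(2*b)
E(R, T) = √(R + T + 1/(2*T)) (E(R, T) = √((T + R) + 1/(2*T)) = √((R + T) + 1/(2*T)) = √(R + T + 1/(2*T)))
-124*(E(-5, 3) - 7)*(-3)*149 = -124*(√(-5 + 3 + (½)/3) - 7)*(-3)*149 = -124*(√(-5 + 3 + (½)*(⅓)) - 7)*(-3)*149 = -124*(√(-5 + 3 + ⅙) - 7)*(-3)*149 = -124*(√(-11/6) - 7)*(-3)*149 = -124*(I*√66/6 - 7)*(-3)*149 = -124*(-7 + I*√66/6)*(-3)*149 = -124*(21 - I*√66/2)*149 = (-2604 + 62*I*√66)*149 = -387996 + 9238*I*√66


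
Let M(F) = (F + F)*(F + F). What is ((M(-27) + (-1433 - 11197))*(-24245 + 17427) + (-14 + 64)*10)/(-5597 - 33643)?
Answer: -8278819/4905 ≈ -1687.8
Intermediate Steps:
M(F) = 4*F² (M(F) = (2*F)*(2*F) = 4*F²)
((M(-27) + (-1433 - 11197))*(-24245 + 17427) + (-14 + 64)*10)/(-5597 - 33643) = ((4*(-27)² + (-1433 - 11197))*(-24245 + 17427) + (-14 + 64)*10)/(-5597 - 33643) = ((4*729 - 12630)*(-6818) + 50*10)/(-39240) = ((2916 - 12630)*(-6818) + 500)*(-1/39240) = (-9714*(-6818) + 500)*(-1/39240) = (66230052 + 500)*(-1/39240) = 66230552*(-1/39240) = -8278819/4905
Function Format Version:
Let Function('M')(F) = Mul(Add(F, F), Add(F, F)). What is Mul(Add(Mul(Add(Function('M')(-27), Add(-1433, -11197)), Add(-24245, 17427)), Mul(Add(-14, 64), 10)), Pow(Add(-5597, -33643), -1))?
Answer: Rational(-8278819, 4905) ≈ -1687.8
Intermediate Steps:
Function('M')(F) = Mul(4, Pow(F, 2)) (Function('M')(F) = Mul(Mul(2, F), Mul(2, F)) = Mul(4, Pow(F, 2)))
Mul(Add(Mul(Add(Function('M')(-27), Add(-1433, -11197)), Add(-24245, 17427)), Mul(Add(-14, 64), 10)), Pow(Add(-5597, -33643), -1)) = Mul(Add(Mul(Add(Mul(4, Pow(-27, 2)), Add(-1433, -11197)), Add(-24245, 17427)), Mul(Add(-14, 64), 10)), Pow(Add(-5597, -33643), -1)) = Mul(Add(Mul(Add(Mul(4, 729), -12630), -6818), Mul(50, 10)), Pow(-39240, -1)) = Mul(Add(Mul(Add(2916, -12630), -6818), 500), Rational(-1, 39240)) = Mul(Add(Mul(-9714, -6818), 500), Rational(-1, 39240)) = Mul(Add(66230052, 500), Rational(-1, 39240)) = Mul(66230552, Rational(-1, 39240)) = Rational(-8278819, 4905)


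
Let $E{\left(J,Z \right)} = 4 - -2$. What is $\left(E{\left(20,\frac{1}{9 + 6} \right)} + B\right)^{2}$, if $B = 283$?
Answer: $83521$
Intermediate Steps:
$E{\left(J,Z \right)} = 6$ ($E{\left(J,Z \right)} = 4 + 2 = 6$)
$\left(E{\left(20,\frac{1}{9 + 6} \right)} + B\right)^{2} = \left(6 + 283\right)^{2} = 289^{2} = 83521$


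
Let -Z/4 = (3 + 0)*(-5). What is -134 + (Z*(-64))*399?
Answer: -1532294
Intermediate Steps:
Z = 60 (Z = -4*(3 + 0)*(-5) = -12*(-5) = -4*(-15) = 60)
-134 + (Z*(-64))*399 = -134 + (60*(-64))*399 = -134 - 3840*399 = -134 - 1532160 = -1532294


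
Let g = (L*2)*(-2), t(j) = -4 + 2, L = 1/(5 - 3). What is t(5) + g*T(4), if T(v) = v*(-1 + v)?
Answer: -26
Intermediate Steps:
L = 1/2 ≈ 0.50000
t(j) = -2
g = -2 (g = ((1/2)*2)*(-2) = 1*(-2) = -2)
t(5) + g*T(4) = -2 - 8*(-1 + 4) = -2 - 8*3 = -2 - 2*12 = -2 - 24 = -26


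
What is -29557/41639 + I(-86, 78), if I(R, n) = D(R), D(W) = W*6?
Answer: -21515281/41639 ≈ -516.71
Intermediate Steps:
D(W) = 6*W
I(R, n) = 6*R
-29557/41639 + I(-86, 78) = -29557/41639 + 6*(-86) = -29557*1/41639 - 516 = -29557/41639 - 516 = -21515281/41639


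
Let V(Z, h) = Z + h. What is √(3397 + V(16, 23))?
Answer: 2*√859 ≈ 58.617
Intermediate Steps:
√(3397 + V(16, 23)) = √(3397 + (16 + 23)) = √(3397 + 39) = √3436 = 2*√859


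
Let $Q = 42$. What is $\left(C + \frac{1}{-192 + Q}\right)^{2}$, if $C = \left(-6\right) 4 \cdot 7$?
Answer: $\frac{635090401}{22500} \approx 28226.0$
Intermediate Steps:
$C = -168$ ($C = \left(-24\right) 7 = -168$)
$\left(C + \frac{1}{-192 + Q}\right)^{2} = \left(-168 + \frac{1}{-192 + 42}\right)^{2} = \left(-168 + \frac{1}{-150}\right)^{2} = \left(-168 - \frac{1}{150}\right)^{2} = \left(- \frac{25201}{150}\right)^{2} = \frac{635090401}{22500}$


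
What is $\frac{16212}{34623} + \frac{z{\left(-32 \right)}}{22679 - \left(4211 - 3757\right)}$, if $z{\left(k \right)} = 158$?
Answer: $\frac{121927378}{256498725} \approx 0.47535$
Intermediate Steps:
$\frac{16212}{34623} + \frac{z{\left(-32 \right)}}{22679 - \left(4211 - 3757\right)} = \frac{16212}{34623} + \frac{158}{22679 - \left(4211 - 3757\right)} = 16212 \cdot \frac{1}{34623} + \frac{158}{22679 - 454} = \frac{5404}{11541} + \frac{158}{22679 - 454} = \frac{5404}{11541} + \frac{158}{22225} = \frac{121927378}{256498725}$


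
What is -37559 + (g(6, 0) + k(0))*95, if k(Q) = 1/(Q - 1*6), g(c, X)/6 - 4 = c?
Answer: -191249/6 ≈ -31875.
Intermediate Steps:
g(c, X) = 24 + 6*c
k(Q) = 1/(-6 + Q) (k(Q) = 1/(Q - 6) = 1/(-6 + Q))
-37559 + (g(6, 0) + k(0))*95 = -37559 + ((24 + 6*6) + 1/(-6 + 0))*95 = -37559 + ((24 + 36) + 1/(-6))*95 = -37559 + (60 - ⅙)*95 = -37559 + (359/6)*95 = -37559 + 34105/6 = -191249/6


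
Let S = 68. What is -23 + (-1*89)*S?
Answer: -6075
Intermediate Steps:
-23 + (-1*89)*S = -23 - 1*89*68 = -23 - 89*68 = -23 - 6052 = -6075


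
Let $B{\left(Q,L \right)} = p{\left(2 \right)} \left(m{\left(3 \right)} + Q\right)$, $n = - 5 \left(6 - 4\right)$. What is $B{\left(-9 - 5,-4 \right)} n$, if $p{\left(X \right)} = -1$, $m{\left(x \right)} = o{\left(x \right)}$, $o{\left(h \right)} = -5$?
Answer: $-190$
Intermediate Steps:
$n = -10$ ($n = \left(-5\right) 2 = -10$)
$m{\left(x \right)} = -5$
$B{\left(Q,L \right)} = 5 - Q$ ($B{\left(Q,L \right)} = - (-5 + Q) = 5 - Q$)
$B{\left(-9 - 5,-4 \right)} n = \left(5 - \left(-9 - 5\right)\right) \left(-10\right) = \left(5 - -14\right) \left(-10\right) = \left(5 + 14\right) \left(-10\right) = 19 \left(-10\right) = -190$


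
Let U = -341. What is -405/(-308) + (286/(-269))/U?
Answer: 3385303/2568412 ≈ 1.3181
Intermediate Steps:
-405/(-308) + (286/(-269))/U = -405/(-308) + (286/(-269))/(-341) = -405*(-1/308) + (286*(-1/269))*(-1/341) = 405/308 - 286/269*(-1/341) = 405/308 + 26/8339 = 3385303/2568412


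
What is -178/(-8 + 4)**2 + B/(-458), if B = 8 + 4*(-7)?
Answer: -20301/1832 ≈ -11.081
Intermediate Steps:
B = -20 (B = 8 - 28 = -20)
-178/(-8 + 4)**2 + B/(-458) = -178/(-8 + 4)**2 - 20/(-458) = -178/((-4)**2) - 20*(-1/458) = -178/16 + 10/229 = -178*1/16 + 10/229 = -89/8 + 10/229 = -20301/1832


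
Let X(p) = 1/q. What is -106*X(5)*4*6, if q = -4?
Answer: 636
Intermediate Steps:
X(p) = -1/4 (X(p) = 1/(-4) = -1/4)
-106*X(5)*4*6 = -106*(-1/4*4)*6 = -(-106)*6 = -106*(-6) = 636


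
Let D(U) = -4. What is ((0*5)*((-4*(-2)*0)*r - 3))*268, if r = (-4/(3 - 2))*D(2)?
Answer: 0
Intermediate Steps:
r = 16 (r = (-4/(3 - 2))*(-4) = (-4/1)*(-4) = (1*(-4))*(-4) = -4*(-4) = 16)
((0*5)*((-4*(-2)*0)*r - 3))*268 = ((0*5)*((-4*(-2)*0)*16 - 3))*268 = (0*((8*0)*16 - 3))*268 = (0*(0*16 - 3))*268 = (0*(0 - 3))*268 = (0*(-3))*268 = 0*268 = 0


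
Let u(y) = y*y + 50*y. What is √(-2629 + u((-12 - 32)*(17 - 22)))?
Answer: √56771 ≈ 238.27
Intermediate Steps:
u(y) = y² + 50*y
√(-2629 + u((-12 - 32)*(17 - 22))) = √(-2629 + ((-12 - 32)*(17 - 22))*(50 + (-12 - 32)*(17 - 22))) = √(-2629 + (-44*(-5))*(50 - 44*(-5))) = √(-2629 + 220*(50 + 220)) = √(-2629 + 220*270) = √(-2629 + 59400) = √56771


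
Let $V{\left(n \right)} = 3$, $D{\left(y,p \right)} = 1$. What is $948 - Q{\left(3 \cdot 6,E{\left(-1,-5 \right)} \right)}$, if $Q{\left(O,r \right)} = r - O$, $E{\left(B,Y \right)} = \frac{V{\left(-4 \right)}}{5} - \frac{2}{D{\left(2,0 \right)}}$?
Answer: $\frac{4837}{5} \approx 967.4$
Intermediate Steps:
$E{\left(B,Y \right)} = - \frac{7}{5}$ ($E{\left(B,Y \right)} = \frac{3}{5} - \frac{2}{1} = 3 \cdot \frac{1}{5} - 2 = \frac{3}{5} - 2 = - \frac{7}{5}$)
$948 - Q{\left(3 \cdot 6,E{\left(-1,-5 \right)} \right)} = 948 - \left(- \frac{7}{5} - 3 \cdot 6\right) = 948 - \left(- \frac{7}{5} - 18\right) = 948 - - \frac{97}{5} = 948 + \frac{97}{5} = \frac{4837}{5}$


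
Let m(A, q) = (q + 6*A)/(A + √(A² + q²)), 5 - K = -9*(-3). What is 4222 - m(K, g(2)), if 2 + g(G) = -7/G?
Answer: 4322 + 25*√17 ≈ 4425.1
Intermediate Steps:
g(G) = -2 - 7/G
K = -22 (K = 5 - (-9)*(-3) = 5 - 1*27 = 5 - 27 = -22)
m(A, q) = (q + 6*A)/(A + √(A² + q²))
4222 - m(K, g(2)) = 4222 - ((-2 - 7/2) + 6*(-22))/(-22 + √((-22)² + (-2 - 7/2)²)) = 4222 - ((-2 - 7*½) - 132)/(-22 + √(484 + (-2 - 7*½)²)) = 4222 - ((-2 - 7/2) - 132)/(-22 + √(484 + (-2 - 7/2)²)) = 4222 - (-11/2 - 132)/(-22 + √(484 + (-11/2)²)) = 4222 - (-275)/((-22 + √(484 + 121/4))*2) = 4222 - (-275)/((-22 + √(2057/4))*2) = 4222 - (-275)/((-22 + 11*√17/2)*2) = 4222 - (-275)/(2*(-22 + 11*√17/2)) = 4222 + 275/(2*(-22 + 11*√17/2))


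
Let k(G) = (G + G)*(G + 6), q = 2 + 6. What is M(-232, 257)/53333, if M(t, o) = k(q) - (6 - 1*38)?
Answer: 256/53333 ≈ 0.0048000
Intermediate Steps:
q = 8
k(G) = 2*G*(6 + G) (k(G) = (2*G)*(6 + G) = 2*G*(6 + G))
M(t, o) = 256 (M(t, o) = 2*8*(6 + 8) - (6 - 1*38) = 2*8*14 - (6 - 38) = 224 - 1*(-32) = 224 + 32 = 256)
M(-232, 257)/53333 = 256/53333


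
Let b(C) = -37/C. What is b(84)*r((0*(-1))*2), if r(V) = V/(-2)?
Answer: 0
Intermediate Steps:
r(V) = -V/2 (r(V) = V*(-½) = -V/2)
b(84)*r((0*(-1))*2) = (-37/84)*(-0*(-1)*2/2) = (-37*1/84)*(-0*2) = -(-37)*0/168 = -37/84*0 = 0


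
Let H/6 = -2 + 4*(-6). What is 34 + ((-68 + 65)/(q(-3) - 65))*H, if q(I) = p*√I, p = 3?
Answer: 28537/1063 - 351*I*√3/1063 ≈ 26.846 - 0.57192*I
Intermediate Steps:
q(I) = 3*√I
H = -156 (H = 6*(-2 + 4*(-6)) = 6*(-2 - 24) = 6*(-26) = -156)
34 + ((-68 + 65)/(q(-3) - 65))*H = 34 + ((-68 + 65)/(3*√(-3) - 65))*(-156) = 34 - 3/(3*(I*√3) - 65)*(-156) = 34 - 3/(3*I*√3 - 65)*(-156) = 34 - 3/(-65 + 3*I*√3)*(-156) = 34 + 468/(-65 + 3*I*√3)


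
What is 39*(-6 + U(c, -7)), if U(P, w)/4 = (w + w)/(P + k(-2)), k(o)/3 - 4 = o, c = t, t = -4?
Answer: -1326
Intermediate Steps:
c = -4
k(o) = 12 + 3*o
U(P, w) = 8*w/(6 + P) (U(P, w) = 4*((w + w)/(P + (12 + 3*(-2)))) = 4*((2*w)/(P + (12 - 6))) = 4*((2*w)/(P + 6)) = 4*((2*w)/(6 + P)) = 4*(2*w/(6 + P)) = 8*w/(6 + P))
39*(-6 + U(c, -7)) = 39*(-6 + 8*(-7)/(6 - 4)) = 39*(-6 + 8*(-7)/2) = 39*(-6 + 8*(-7)*(½)) = 39*(-6 - 28) = 39*(-34) = -1326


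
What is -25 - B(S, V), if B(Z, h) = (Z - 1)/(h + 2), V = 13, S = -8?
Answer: -122/5 ≈ -24.400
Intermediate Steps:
B(Z, h) = (-1 + Z)/(2 + h)
-25 - B(S, V) = -25 - (-1 - 8)/(2 + 13) = -25 - (-9)/15 = -25 - 1*(-3/5) = -25 + 3/5 = -122/5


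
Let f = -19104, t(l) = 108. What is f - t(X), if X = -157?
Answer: -19212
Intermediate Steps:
f - t(X) = -19104 - 1*108 = -19104 - 108 = -19212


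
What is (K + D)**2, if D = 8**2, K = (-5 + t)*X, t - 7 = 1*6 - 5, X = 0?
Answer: 4096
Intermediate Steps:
t = 8 (t = 7 + (1*6 - 5) = 7 + (6 - 5) = 7 + 1 = 8)
K = 0 (K = (-5 + 8)*0 = 3*0 = 0)
D = 64
(K + D)**2 = (0 + 64)**2 = 64**2 = 4096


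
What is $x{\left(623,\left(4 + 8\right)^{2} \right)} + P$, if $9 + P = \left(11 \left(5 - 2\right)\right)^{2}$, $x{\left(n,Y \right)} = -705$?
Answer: $375$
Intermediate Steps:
$P = 1080$ ($P = -9 + \left(11 \left(5 - 2\right)\right)^{2} = -9 + \left(11 \cdot 3\right)^{2} = -9 + 33^{2} = -9 + 1089 = 1080$)
$x{\left(623,\left(4 + 8\right)^{2} \right)} + P = -705 + 1080 = 375$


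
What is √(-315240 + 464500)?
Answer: 2*√37315 ≈ 386.34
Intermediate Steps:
√(-315240 + 464500) = √149260 = 2*√37315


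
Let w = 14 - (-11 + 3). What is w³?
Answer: 10648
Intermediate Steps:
w = 22 (w = 14 - 1*(-8) = 14 + 8 = 22)
w³ = 22³ = 10648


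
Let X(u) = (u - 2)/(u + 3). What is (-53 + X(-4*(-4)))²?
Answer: 986049/361 ≈ 2731.4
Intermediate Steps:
X(u) = (-2 + u)/(3 + u)
(-53 + X(-4*(-4)))² = (-53 + (-2 - 4*(-4))/(3 - 4*(-4)))² = (-53 + (-2 + 16)/(3 + 16))² = (-53 + 14/19)² = (-993/19)² = 986049/361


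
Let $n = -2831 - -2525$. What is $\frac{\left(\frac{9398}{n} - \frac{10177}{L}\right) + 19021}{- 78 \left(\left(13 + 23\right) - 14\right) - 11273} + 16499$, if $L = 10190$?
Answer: $\frac{334087687404191}{20250760230} \approx 16498.0$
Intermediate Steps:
$n = -306$ ($n = -2831 + 2525 = -306$)
$\frac{\left(\frac{9398}{n} - \frac{10177}{L}\right) + 19021}{- 78 \left(\left(13 + 23\right) - 14\right) - 11273} + 16499 = \frac{\left(\frac{9398}{-306} - \frac{10177}{10190}\right) + 19021}{- 78 \left(\left(13 + 23\right) - 14\right) - 11273} + 16499 = \frac{\left(9398 \left(- \frac{1}{306}\right) - \frac{10177}{10190}\right) + 19021}{- 78 \left(36 - 14\right) - 11273} + 16499 = \frac{\left(- \frac{4699}{153} - \frac{10177}{10190}\right) + 19021}{\left(-78\right) 22 - 11273} + 16499 = \frac{- \frac{49439891}{1559070} + 19021}{-1716 - 11273} + 16499 = \frac{29605630579}{1559070 \left(-12989\right)} + 16499 = \frac{29605630579}{1559070} \left(- \frac{1}{12989}\right) + 16499 = - \frac{29605630579}{20250760230} + 16499 = \frac{334087687404191}{20250760230}$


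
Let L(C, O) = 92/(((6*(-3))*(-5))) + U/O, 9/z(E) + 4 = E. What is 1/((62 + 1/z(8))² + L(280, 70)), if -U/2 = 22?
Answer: 2835/11055656 ≈ 0.00025643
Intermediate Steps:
z(E) = 9/(-4 + E)
U = -44 (U = -2*22 = -44)
L(C, O) = 46/45 - 44/O (L(C, O) = 92/(((6*(-3))*(-5))) - 44/O = 92/((-18*(-5))) - 44/O = 92/90 - 44/O = 92*(1/90) - 44/O = 46/45 - 44/O)
1/((62 + 1/z(8))² + L(280, 70)) = 1/((62 + 1/(9/(-4 + 8)))² + (46/45 - 44/70)) = 1/((62 + 1/(9/4))² + (46/45 - 44*1/70)) = 1/((62 + 1/(9*(¼)))² + (46/45 - 22/35)) = 1/((62 + 1/(9/4))² + 124/315) = 1/((62 + 4/9)² + 124/315) = 1/((562/9)² + 124/315) = 1/(315844/81 + 124/315) = 1/(11055656/2835) = 2835/11055656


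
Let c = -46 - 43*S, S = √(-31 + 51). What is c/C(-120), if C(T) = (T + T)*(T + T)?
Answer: -23/28800 - 43*√5/28800 ≈ -0.0041372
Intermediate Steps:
S = 2*√5 (S = √20 = 2*√5 ≈ 4.4721)
C(T) = 4*T² (C(T) = (2*T)*(2*T) = 4*T²)
c = -46 - 86*√5 ≈ -238.30
c/C(-120) = (-46 - 86*√5)/((4*(-120)²)) = (-46 - 86*√5)/((4*14400)) = (-46 - 86*√5)/57600 = (-46 - 86*√5)*(1/57600) = -23/28800 - 43*√5/28800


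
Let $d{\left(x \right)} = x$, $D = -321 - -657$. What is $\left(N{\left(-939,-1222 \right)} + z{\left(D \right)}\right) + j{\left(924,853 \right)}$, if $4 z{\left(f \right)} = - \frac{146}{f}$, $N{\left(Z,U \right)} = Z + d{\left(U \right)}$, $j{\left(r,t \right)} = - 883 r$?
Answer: $- \frac{549731689}{672} \approx -8.1805 \cdot 10^{5}$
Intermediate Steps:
$D = 336$ ($D = -321 + 657 = 336$)
$N{\left(Z,U \right)} = U + Z$ ($N{\left(Z,U \right)} = Z + U = U + Z$)
$z{\left(f \right)} = - \frac{73}{2 f}$ ($z{\left(f \right)} = \frac{\left(-146\right) \frac{1}{f}}{4} = - \frac{73}{2 f}$)
$\left(N{\left(-939,-1222 \right)} + z{\left(D \right)}\right) + j{\left(924,853 \right)} = \left(\left(-1222 - 939\right) - \frac{73}{2 \cdot 336}\right) - 815892 = \left(-2161 - \frac{73}{672}\right) - 815892 = - \frac{1452265}{672} - 815892 = - \frac{549731689}{672}$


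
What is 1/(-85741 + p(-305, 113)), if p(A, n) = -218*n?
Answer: -1/110375 ≈ -9.0600e-6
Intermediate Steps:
1/(-85741 + p(-305, 113)) = 1/(-85741 - 218*113) = 1/(-85741 - 24634) = 1/(-110375) = -1/110375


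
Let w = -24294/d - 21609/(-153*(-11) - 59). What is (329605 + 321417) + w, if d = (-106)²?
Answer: 424253144701/651688 ≈ 6.5101e+5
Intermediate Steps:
d = 11236
w = -10080435/651688 (w = -24294/11236 - 21609/(-153*(-11) - 59) = -24294*1/11236 - 21609/(1683 - 59) = -12147/5618 - 21609/1624 = -12147/5618 - 21609*1/1624 = -12147/5618 - 3087/232 = -10080435/651688 ≈ -15.468)
(329605 + 321417) + w = (329605 + 321417) - 10080435/651688 = 651022 - 10080435/651688 = 424253144701/651688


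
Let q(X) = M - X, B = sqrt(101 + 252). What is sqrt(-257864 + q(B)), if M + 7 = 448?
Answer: sqrt(-257423 - sqrt(353)) ≈ 507.39*I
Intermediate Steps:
M = 441 (M = -7 + 448 = 441)
B = sqrt(353) ≈ 18.788
q(X) = 441 - X
sqrt(-257864 + q(B)) = sqrt(-257864 + (441 - sqrt(353))) = sqrt(-257423 - sqrt(353))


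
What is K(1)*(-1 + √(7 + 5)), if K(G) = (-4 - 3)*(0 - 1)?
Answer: -7 + 14*√3 ≈ 17.249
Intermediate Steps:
K(G) = 7 (K(G) = -7*(-1) = 7)
K(1)*(-1 + √(7 + 5)) = 7*(-1 + √(7 + 5)) = 7*(-1 + √12) = 7*(-1 + 2*√3) = -7 + 14*√3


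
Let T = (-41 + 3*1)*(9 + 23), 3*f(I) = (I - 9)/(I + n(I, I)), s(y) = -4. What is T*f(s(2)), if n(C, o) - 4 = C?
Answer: -3952/3 ≈ -1317.3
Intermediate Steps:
n(C, o) = 4 + C
f(I) = (-9 + I)/(3*(4 + 2*I)) (f(I) = ((I - 9)/(I + (4 + I)))/3 = ((-9 + I)/(4 + 2*I))/3 = (-9 + I)/(3*(4 + 2*I)))
T = -1216 (T = (-41 + 3)*32 = -38*32 = -1216)
T*f(s(2)) = -608*(-9 - 4)/(3*(2 - 4)) = -608*(-13)/(3*(-2)) = -608*(-1)*(-13)/(3*2) = -1216*13/12 = -3952/3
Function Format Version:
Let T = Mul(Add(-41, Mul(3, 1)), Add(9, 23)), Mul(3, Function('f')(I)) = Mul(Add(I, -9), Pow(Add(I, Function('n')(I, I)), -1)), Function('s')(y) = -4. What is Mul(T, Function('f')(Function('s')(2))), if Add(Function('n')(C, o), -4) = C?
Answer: Rational(-3952, 3) ≈ -1317.3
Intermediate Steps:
Function('n')(C, o) = Add(4, C)
Function('f')(I) = Mul(Rational(1, 3), Pow(Add(4, Mul(2, I)), -1), Add(-9, I)) (Function('f')(I) = Mul(Rational(1, 3), Mul(Add(I, -9), Pow(Add(I, Add(4, I)), -1))) = Mul(Rational(1, 3), Mul(Add(-9, I), Pow(Add(4, Mul(2, I)), -1))) = Mul(Rational(1, 3), Mul(Pow(Add(4, Mul(2, I)), -1), Add(-9, I))) = Mul(Rational(1, 3), Pow(Add(4, Mul(2, I)), -1), Add(-9, I)))
T = -1216 (T = Mul(Add(-41, 3), 32) = Mul(-38, 32) = -1216)
Mul(T, Function('f')(Function('s')(2))) = Mul(-1216, Mul(Rational(1, 6), Pow(Add(2, -4), -1), Add(-9, -4))) = Mul(-1216, Mul(Rational(1, 6), Pow(-2, -1), -13)) = Mul(-1216, Mul(Rational(1, 6), Rational(-1, 2), -13)) = Mul(-1216, Rational(13, 12)) = Rational(-3952, 3)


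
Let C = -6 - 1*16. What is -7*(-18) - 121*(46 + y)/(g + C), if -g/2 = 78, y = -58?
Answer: 10488/89 ≈ 117.84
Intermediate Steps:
g = -156 (g = -2*78 = -156)
C = -22 (C = -6 - 16 = -22)
-7*(-18) - 121*(46 + y)/(g + C) = -7*(-18) - 121*(46 - 58)/(-156 - 22) = 126 - (-1452)/(-178) = 126 - (-1452)*(-1)/178 = 126 - 121*6/89 = 126 - 726/89 = 10488/89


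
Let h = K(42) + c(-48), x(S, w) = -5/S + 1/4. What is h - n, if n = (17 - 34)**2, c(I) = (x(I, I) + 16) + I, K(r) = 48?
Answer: -13087/48 ≈ -272.65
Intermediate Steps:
x(S, w) = 1/4 - 5/S (x(S, w) = -5/S + 1*(1/4) = -5/S + 1/4 = 1/4 - 5/S)
c(I) = 16 + I + (-20 + I)/(4*I) (c(I) = ((-20 + I)/(4*I) + 16) + I = (16 + (-20 + I)/(4*I)) + I = 16 + I + (-20 + I)/(4*I))
n = 289 (n = (-17)**2 = 289)
h = 785/48 (h = 48 + (65/4 - 48 - 5/(-48)) = 48 + (65/4 - 48 - 5*(-1/48)) = 48 + (65/4 - 48 + 5/48) = 48 - 1519/48 = 785/48 ≈ 16.354)
h - n = 785/48 - 1*289 = 785/48 - 289 = -13087/48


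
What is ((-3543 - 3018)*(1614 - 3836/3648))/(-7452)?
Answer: 39717243/27968 ≈ 1420.1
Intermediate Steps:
((-3543 - 3018)*(1614 - 3836/3648))/(-7452) = -6561*(1614 - 3836*1/3648)*(-1/7452) = -6561*(1614 - 959/912)*(-1/7452) = -6561*1471009/912*(-1/7452) = -3217096683/304*(-1/7452) = 39717243/27968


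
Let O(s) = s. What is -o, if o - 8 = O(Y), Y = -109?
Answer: 101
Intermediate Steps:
o = -101 (o = 8 - 109 = -101)
-o = -1*(-101) = 101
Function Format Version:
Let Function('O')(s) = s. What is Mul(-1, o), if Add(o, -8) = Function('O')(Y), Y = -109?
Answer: 101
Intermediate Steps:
o = -101 (o = Add(8, -109) = -101)
Mul(-1, o) = Mul(-1, -101) = 101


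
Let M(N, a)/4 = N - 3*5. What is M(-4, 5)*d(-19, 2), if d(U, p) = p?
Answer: -152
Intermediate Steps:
M(N, a) = -60 + 4*N (M(N, a) = 4*(N - 3*5) = 4*(N - 15) = 4*(-15 + N) = -60 + 4*N)
M(-4, 5)*d(-19, 2) = (-60 + 4*(-4))*2 = (-60 - 16)*2 = -76*2 = -152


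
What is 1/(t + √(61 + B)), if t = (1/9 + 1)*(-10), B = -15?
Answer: -450/3137 - 81*√46/6274 ≈ -0.23101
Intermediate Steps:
t = -100/9 (t = (⅑ + 1)*(-10) = (10/9)*(-10) = -100/9 ≈ -11.111)
1/(t + √(61 + B)) = 1/(-100/9 + √(61 - 15)) = 1/(-100/9 + √46)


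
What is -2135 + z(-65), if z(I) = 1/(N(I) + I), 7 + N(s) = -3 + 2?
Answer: -155856/73 ≈ -2135.0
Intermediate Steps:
N(s) = -8 (N(s) = -7 + (-3 + 2) = -7 - 1 = -8)
z(I) = 1/(-8 + I)
-2135 + z(-65) = -2135 + 1/(-8 - 65) = -2135 + 1/(-73) = -2135 - 1/73 = -155856/73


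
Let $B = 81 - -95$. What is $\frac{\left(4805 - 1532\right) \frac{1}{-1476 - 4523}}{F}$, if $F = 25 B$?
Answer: $- \frac{3273}{26395600} \approx -0.000124$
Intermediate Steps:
$B = 176$ ($B = 81 + 95 = 176$)
$F = 4400$ ($F = 25 \cdot 176 = 4400$)
$\frac{\left(4805 - 1532\right) \frac{1}{-1476 - 4523}}{F} = \frac{\left(4805 - 1532\right) \frac{1}{-1476 - 4523}}{4400} = \frac{3273}{-5999} \cdot \frac{1}{4400} = 3273 \left(- \frac{1}{5999}\right) \frac{1}{4400} = \left(- \frac{3273}{5999}\right) \frac{1}{4400} = - \frac{3273}{26395600}$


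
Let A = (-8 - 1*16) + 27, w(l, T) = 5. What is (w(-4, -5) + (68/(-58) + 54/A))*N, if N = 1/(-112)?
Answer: -633/3248 ≈ -0.19489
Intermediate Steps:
N = -1/112 ≈ -0.0089286
A = 3 (A = (-8 - 16) + 27 = -24 + 27 = 3)
(w(-4, -5) + (68/(-58) + 54/A))*N = (5 + (68/(-58) + 54/3))*(-1/112) = (5 + (68*(-1/58) + 54*(1/3)))*(-1/112) = (5 + (-34/29 + 18))*(-1/112) = (5 + 488/29)*(-1/112) = (633/29)*(-1/112) = -633/3248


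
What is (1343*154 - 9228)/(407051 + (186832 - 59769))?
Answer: 98797/267057 ≈ 0.36995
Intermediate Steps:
(1343*154 - 9228)/(407051 + (186832 - 59769)) = (206822 - 9228)/(407051 + 127063) = 197594/534114 = 197594*(1/534114) = 98797/267057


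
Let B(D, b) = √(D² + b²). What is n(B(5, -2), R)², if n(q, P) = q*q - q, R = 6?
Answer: 870 - 58*√29 ≈ 557.66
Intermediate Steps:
n(q, P) = q² - q
n(B(5, -2), R)² = (√(5² + (-2)²)*(-1 + √(5² + (-2)²)))² = (√(25 + 4)*(-1 + √(25 + 4)))² = (√29*(-1 + √29))² = 29*(-1 + √29)²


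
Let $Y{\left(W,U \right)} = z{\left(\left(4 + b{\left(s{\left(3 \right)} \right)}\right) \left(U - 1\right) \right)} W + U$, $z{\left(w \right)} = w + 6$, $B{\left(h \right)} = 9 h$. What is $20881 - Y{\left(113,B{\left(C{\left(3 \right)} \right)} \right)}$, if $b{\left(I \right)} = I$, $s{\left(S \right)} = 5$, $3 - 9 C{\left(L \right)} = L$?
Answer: $21220$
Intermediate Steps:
$C{\left(L \right)} = \frac{1}{3} - \frac{L}{9}$
$z{\left(w \right)} = 6 + w$
$Y{\left(W,U \right)} = U + W \left(-3 + 9 U\right)$ ($Y{\left(W,U \right)} = \left(6 + \left(4 + 5\right) \left(U - 1\right)\right) W + U = \left(6 + 9 \left(-1 + U\right)\right) W + U = \left(6 + \left(-9 + 9 U\right)\right) W + U = \left(-3 + 9 U\right) W + U = W \left(-3 + 9 U\right) + U = U + W \left(-3 + 9 U\right)$)
$20881 - Y{\left(113,B{\left(C{\left(3 \right)} \right)} \right)} = 20881 - \left(9 \left(\frac{1}{3} - \frac{1}{3}\right) + 3 \cdot 113 \left(-1 + 3 \cdot 9 \left(\frac{1}{3} - \frac{1}{3}\right)\right)\right) = 20881 - \left(9 \cdot 0 + 3 \cdot 113 \left(-1 + 3 \cdot 9 \cdot 0\right)\right) = 20881 - \left(0 + 3 \cdot 113 \left(-1 + 3 \cdot 0\right)\right) = 20881 - \left(0 + 3 \cdot 113 \left(-1 + 0\right)\right) = 20881 - \left(0 + 3 \cdot 113 \left(-1\right)\right) = 20881 - \left(0 - 339\right) = 20881 - -339 = 20881 + 339 = 21220$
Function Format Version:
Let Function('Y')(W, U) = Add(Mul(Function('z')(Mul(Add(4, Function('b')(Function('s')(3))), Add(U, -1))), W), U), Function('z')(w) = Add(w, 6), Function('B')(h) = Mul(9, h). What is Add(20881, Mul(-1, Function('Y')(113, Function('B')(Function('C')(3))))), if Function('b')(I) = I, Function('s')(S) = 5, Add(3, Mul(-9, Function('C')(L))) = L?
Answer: 21220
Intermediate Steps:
Function('C')(L) = Add(Rational(1, 3), Mul(Rational(-1, 9), L))
Function('z')(w) = Add(6, w)
Function('Y')(W, U) = Add(U, Mul(W, Add(-3, Mul(9, U)))) (Function('Y')(W, U) = Add(Mul(Add(6, Mul(Add(4, 5), Add(U, -1))), W), U) = Add(Mul(Add(6, Mul(9, Add(-1, U))), W), U) = Add(Mul(Add(6, Add(-9, Mul(9, U))), W), U) = Add(Mul(Add(-3, Mul(9, U)), W), U) = Add(Mul(W, Add(-3, Mul(9, U))), U) = Add(U, Mul(W, Add(-3, Mul(9, U)))))
Add(20881, Mul(-1, Function('Y')(113, Function('B')(Function('C')(3))))) = Add(20881, Mul(-1, Add(Mul(9, Add(Rational(1, 3), Mul(Rational(-1, 9), 3))), Mul(3, 113, Add(-1, Mul(3, Mul(9, Add(Rational(1, 3), Mul(Rational(-1, 9), 3))))))))) = Add(20881, Mul(-1, Add(Mul(9, Add(Rational(1, 3), Rational(-1, 3))), Mul(3, 113, Add(-1, Mul(3, Mul(9, Add(Rational(1, 3), Rational(-1, 3))))))))) = Add(20881, Mul(-1, Add(Mul(9, 0), Mul(3, 113, Add(-1, Mul(3, Mul(9, 0))))))) = Add(20881, Mul(-1, Add(0, Mul(3, 113, Add(-1, Mul(3, 0)))))) = Add(20881, Mul(-1, Add(0, Mul(3, 113, Add(-1, 0))))) = Add(20881, Mul(-1, Add(0, Mul(3, 113, -1)))) = Add(20881, Mul(-1, Add(0, -339))) = Add(20881, Mul(-1, -339)) = Add(20881, 339) = 21220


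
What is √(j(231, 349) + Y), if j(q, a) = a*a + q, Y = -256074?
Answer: I*√134042 ≈ 366.12*I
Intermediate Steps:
j(q, a) = q + a² (j(q, a) = a² + q = q + a²)
√(j(231, 349) + Y) = √((231 + 349²) - 256074) = √((231 + 121801) - 256074) = √(122032 - 256074) = √(-134042) = I*√134042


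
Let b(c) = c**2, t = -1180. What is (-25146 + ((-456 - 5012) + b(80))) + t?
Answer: -25394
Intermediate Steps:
(-25146 + ((-456 - 5012) + b(80))) + t = (-25146 + ((-456 - 5012) + 80**2)) - 1180 = (-25146 + (-5468 + 6400)) - 1180 = (-25146 + 932) - 1180 = -24214 - 1180 = -25394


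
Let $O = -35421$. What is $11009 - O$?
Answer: $46430$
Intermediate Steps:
$11009 - O = 11009 - -35421 = 11009 + 35421 = 46430$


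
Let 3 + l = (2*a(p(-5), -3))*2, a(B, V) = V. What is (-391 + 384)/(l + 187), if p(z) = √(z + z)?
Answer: -7/172 ≈ -0.040698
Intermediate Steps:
p(z) = √2*√z (p(z) = √(2*z) = √2*√z)
l = -15 (l = -3 + (2*(-3))*2 = -3 - 6*2 = -3 - 12 = -15)
(-391 + 384)/(l + 187) = (-391 + 384)/(-15 + 187) = -7/172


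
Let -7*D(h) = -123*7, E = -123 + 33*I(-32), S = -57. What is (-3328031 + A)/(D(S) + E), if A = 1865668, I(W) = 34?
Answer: -1462363/1122 ≈ -1303.4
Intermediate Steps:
E = 999 (E = -123 + 33*34 = -123 + 1122 = 999)
D(h) = 123 (D(h) = -(-123)*7/7 = -⅐*(-861) = 123)
(-3328031 + A)/(D(S) + E) = (-3328031 + 1865668)/(123 + 999) = -1462363/1122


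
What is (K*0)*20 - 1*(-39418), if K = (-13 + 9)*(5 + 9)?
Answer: 39418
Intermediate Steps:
K = -56 (K = -4*14 = -56)
(K*0)*20 - 1*(-39418) = -56*0*20 - 1*(-39418) = 0*20 + 39418 = 0 + 39418 = 39418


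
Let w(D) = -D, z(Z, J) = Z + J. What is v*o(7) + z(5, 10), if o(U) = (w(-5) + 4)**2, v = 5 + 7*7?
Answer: 4389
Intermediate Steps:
z(Z, J) = J + Z
v = 54 (v = 5 + 49 = 54)
o(U) = 81 (o(U) = (-1*(-5) + 4)**2 = (5 + 4)**2 = 9**2 = 81)
v*o(7) + z(5, 10) = 54*81 + (10 + 5) = 4374 + 15 = 4389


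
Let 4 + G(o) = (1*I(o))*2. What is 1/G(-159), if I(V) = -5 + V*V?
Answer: 1/50548 ≈ 1.9783e-5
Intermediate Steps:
I(V) = -5 + V²
G(o) = -14 + 2*o² (G(o) = -4 + (1*(-5 + o²))*2 = -4 + (-5 + o²)*2 = -4 + (-10 + 2*o²) = -14 + 2*o²)
1/G(-159) = 1/(-14 + 2*(-159)²) = 1/(-14 + 2*25281) = 1/(-14 + 50562) = 1/50548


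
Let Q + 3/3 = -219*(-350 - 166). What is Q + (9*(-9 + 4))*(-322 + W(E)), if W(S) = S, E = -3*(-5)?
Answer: 126818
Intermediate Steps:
E = 15
Q = 113003 (Q = -1 - 219*(-350 - 166) = -1 - 219*(-516) = -1 + 113004 = 113003)
Q + (9*(-9 + 4))*(-322 + W(E)) = 113003 + (9*(-9 + 4))*(-322 + 15) = 113003 + (9*(-5))*(-307) = 113003 - 45*(-307) = 113003 + 13815 = 126818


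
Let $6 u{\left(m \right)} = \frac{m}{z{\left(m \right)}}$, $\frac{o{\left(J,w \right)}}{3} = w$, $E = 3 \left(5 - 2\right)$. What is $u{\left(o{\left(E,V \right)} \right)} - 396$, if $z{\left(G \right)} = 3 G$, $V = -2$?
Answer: $- \frac{7127}{18} \approx -395.94$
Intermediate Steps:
$E = 9$ ($E = 3 \cdot 3 = 9$)
$o{\left(J,w \right)} = 3 w$
$u{\left(m \right)} = \frac{1}{18}$ ($u{\left(m \right)} = \frac{m \frac{1}{3 m}}{6} = \frac{1}{6} \cdot \frac{1}{3} = \frac{1}{18}$)
$u{\left(o{\left(E,V \right)} \right)} - 396 = \frac{1}{18} - 396 = - \frac{7127}{18}$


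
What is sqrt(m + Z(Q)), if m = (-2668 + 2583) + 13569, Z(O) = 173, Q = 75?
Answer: sqrt(13657) ≈ 116.86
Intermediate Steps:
m = 13484 (m = -85 + 13569 = 13484)
sqrt(m + Z(Q)) = sqrt(13484 + 173) = sqrt(13657)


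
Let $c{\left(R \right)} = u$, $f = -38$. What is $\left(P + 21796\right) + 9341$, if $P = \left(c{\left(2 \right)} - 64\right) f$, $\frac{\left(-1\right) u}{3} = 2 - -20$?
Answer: $36077$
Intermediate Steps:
$u = -66$ ($u = - 3 \left(2 - -20\right) = - 3 \left(2 + 20\right) = \left(-3\right) 22 = -66$)
$c{\left(R \right)} = -66$
$P = 4940$ ($P = \left(-66 - 64\right) \left(-38\right) = \left(-130\right) \left(-38\right) = 4940$)
$\left(P + 21796\right) + 9341 = \left(4940 + 21796\right) + 9341 = 26736 + 9341 = 36077$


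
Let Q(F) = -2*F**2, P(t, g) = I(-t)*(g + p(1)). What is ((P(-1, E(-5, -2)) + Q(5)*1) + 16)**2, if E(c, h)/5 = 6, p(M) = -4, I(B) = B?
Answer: 64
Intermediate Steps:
E(c, h) = 30 (E(c, h) = 5*6 = 30)
P(t, g) = -t*(-4 + g) (P(t, g) = (-t)*(g - 4) = (-t)*(-4 + g) = -t*(-4 + g))
((P(-1, E(-5, -2)) + Q(5)*1) + 16)**2 = ((-(4 - 1*30) - 2*5**2*1) + 16)**2 = ((-(4 - 30) - 2*25*1) + 16)**2 = ((-1*(-26) - 50*1) + 16)**2 = ((26 - 50) + 16)**2 = (-24 + 16)**2 = (-8)**2 = 64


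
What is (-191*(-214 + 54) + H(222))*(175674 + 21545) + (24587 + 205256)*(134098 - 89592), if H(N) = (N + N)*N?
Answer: 35695887590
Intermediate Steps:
H(N) = 2*N**2 (H(N) = (2*N)*N = 2*N**2)
(-191*(-214 + 54) + H(222))*(175674 + 21545) + (24587 + 205256)*(134098 - 89592) = (-191*(-214 + 54) + 2*222**2)*(175674 + 21545) + (24587 + 205256)*(134098 - 89592) = (-191*(-160) + 2*49284)*197219 + 229843*44506 = (30560 + 98568)*197219 + 10229392558 = 129128*197219 + 10229392558 = 25466495032 + 10229392558 = 35695887590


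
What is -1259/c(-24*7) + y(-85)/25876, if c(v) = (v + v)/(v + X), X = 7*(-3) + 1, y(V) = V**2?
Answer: -95659603/135849 ≈ -704.16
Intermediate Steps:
X = -20 (X = -21 + 1 = -20)
c(v) = 2*v/(-20 + v) (c(v) = (v + v)/(v - 20) = (2*v)/(-20 + v) = 2*v/(-20 + v))
-1259/c(-24*7) + y(-85)/25876 = -1259/(2*(-24*7)/(-20 - 24*7)) + (-85)**2/25876 = -1259/(2*(-168)/(-20 - 168)) + 7225*(1/25876) = -1259/(2*(-168)/(-188)) + 7225/25876 = -1259/(2*(-168)*(-1/188)) + 7225/25876 = -1259/84/47 + 7225/25876 = -1259*47/84 + 7225/25876 = -59173/84 + 7225/25876 = -95659603/135849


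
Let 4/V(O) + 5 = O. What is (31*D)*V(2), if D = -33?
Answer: 1364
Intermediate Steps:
V(O) = 4/(-5 + O)
(31*D)*V(2) = (31*(-33))*(4/(-5 + 2)) = -4092/(-3) = -4092*(-1)/3 = -1023*(-4/3) = 1364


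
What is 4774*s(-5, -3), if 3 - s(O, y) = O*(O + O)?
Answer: -224378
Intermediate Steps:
s(O, y) = 3 - 2*O² (s(O, y) = 3 - O*(O + O) = 3 - O*2*O = 3 - 2*O²)
4774*s(-5, -3) = 4774*(3 - 2*(-5)²) = 4774*(3 - 2*25) = 4774*(3 - 50) = 4774*(-47) = -224378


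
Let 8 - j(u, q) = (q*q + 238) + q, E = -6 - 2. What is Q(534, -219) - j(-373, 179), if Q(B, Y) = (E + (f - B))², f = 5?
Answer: 320819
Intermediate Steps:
E = -8
j(u, q) = -230 - q - q² (j(u, q) = 8 - ((q*q + 238) + q) = 8 - ((q² + 238) + q) = 8 - ((238 + q²) + q) = 8 - (238 + q + q²) = 8 + (-238 - q - q²) = -230 - q - q²)
Q(B, Y) = (-3 - B)² (Q(B, Y) = (-8 + (5 - B))² = (-3 - B)²)
Q(534, -219) - j(-373, 179) = (3 + 534)² - (-230 - 1*179 - 1*179²) = 537² - (-230 - 179 - 1*32041) = 288369 - (-230 - 179 - 32041) = 288369 - 1*(-32450) = 288369 + 32450 = 320819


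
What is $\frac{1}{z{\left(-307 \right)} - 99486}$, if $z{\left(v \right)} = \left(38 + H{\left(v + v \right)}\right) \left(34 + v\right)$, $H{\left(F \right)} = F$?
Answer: $\frac{1}{57762} \approx 1.7312 \cdot 10^{-5}$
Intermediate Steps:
$z{\left(v \right)} = \left(34 + v\right) \left(38 + 2 v\right)$ ($z{\left(v \right)} = \left(38 + \left(v + v\right)\right) \left(34 + v\right) = \left(38 + 2 v\right) \left(34 + v\right) = \left(34 + v\right) \left(38 + 2 v\right)$)
$\frac{1}{z{\left(-307 \right)} - 99486} = \frac{1}{\left(1292 + 2 \left(-307\right)^{2} + 106 \left(-307\right)\right) - 99486} = \frac{1}{\left(1292 + 2 \cdot 94249 - 32542\right) - 99486} = \frac{1}{\left(1292 + 188498 - 32542\right) - 99486} = \frac{1}{157248 - 99486} = \frac{1}{57762}$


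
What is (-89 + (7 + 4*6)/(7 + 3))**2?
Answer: 737881/100 ≈ 7378.8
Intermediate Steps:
(-89 + (7 + 4*6)/(7 + 3))**2 = (-89 + (7 + 24)/10)**2 = (-89 + 31*(1/10))**2 = (-89 + 31/10)**2 = (-859/10)**2 = 737881/100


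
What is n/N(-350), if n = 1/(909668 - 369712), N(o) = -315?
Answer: -1/170086140 ≈ -5.8794e-9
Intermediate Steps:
n = 1/539956 ≈ 1.8520e-6
n/N(-350) = (1/539956)/(-315) = (1/539956)*(-1/315) = -1/170086140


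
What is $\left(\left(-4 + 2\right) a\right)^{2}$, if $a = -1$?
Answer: $4$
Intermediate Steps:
$\left(\left(-4 + 2\right) a\right)^{2} = \left(\left(-4 + 2\right) \left(-1\right)\right)^{2} = \left(\left(-2\right) \left(-1\right)\right)^{2} = 2^{2} = 4$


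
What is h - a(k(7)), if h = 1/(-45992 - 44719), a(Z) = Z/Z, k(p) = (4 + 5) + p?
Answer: -90712/90711 ≈ -1.0000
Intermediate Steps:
k(p) = 9 + p
a(Z) = 1
h = -1/90711 (h = 1/(-90711) = -1/90711 ≈ -1.1024e-5)
h - a(k(7)) = -1/90711 - 1*1 = -1/90711 - 1 = -90712/90711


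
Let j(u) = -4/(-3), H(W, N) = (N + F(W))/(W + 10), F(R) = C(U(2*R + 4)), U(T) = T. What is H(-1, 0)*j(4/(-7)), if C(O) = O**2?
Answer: 16/27 ≈ 0.59259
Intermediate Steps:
F(R) = (4 + 2*R)**2 (F(R) = (2*R + 4)**2 = (4 + 2*R)**2)
H(W, N) = (N + 4*(2 + W)**2)/(10 + W) (H(W, N) = (N + 4*(2 + W)**2)/(W + 10) = (N + 4*(2 + W)**2)/(10 + W))
j(u) = 4/3 (j(u) = -4*(-1/3) = 4/3)
H(-1, 0)*j(4/(-7)) = ((0 + 4*(2 - 1)**2)/(10 - 1))*(4/3) = ((0 + 4*1**2)/9)*(4/3) = ((0 + 4*1)/9)*(4/3) = ((0 + 4)/9)*(4/3) = ((1/9)*4)*(4/3) = (4/9)*(4/3) = 16/27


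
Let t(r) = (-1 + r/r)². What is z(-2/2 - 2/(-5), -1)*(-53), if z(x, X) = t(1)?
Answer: 0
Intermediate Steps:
t(r) = 0 (t(r) = (-1 + 1)² = 0² = 0)
z(x, X) = 0
z(-2/2 - 2/(-5), -1)*(-53) = 0*(-53) = 0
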